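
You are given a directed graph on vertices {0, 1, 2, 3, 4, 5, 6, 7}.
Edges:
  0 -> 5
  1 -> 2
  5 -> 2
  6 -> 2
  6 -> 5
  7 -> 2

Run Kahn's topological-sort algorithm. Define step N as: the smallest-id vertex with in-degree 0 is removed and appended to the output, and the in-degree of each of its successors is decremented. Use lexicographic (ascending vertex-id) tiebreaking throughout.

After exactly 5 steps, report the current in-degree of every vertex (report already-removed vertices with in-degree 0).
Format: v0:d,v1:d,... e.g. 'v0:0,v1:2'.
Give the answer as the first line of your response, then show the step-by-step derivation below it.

v0:0,v1:0,v2:2,v3:0,v4:0,v5:0,v6:0,v7:0

step 1: output 0; order=[0]; indeg=(0,0,4,0,0,1,0,0)
step 2: output 1; order=[0,1]; indeg=(0,0,3,0,0,1,0,0)
step 3: output 3; order=[0,1,3]; indeg=(0,0,3,0,0,1,0,0)
step 4: output 4; order=[0,1,3,4]; indeg=(0,0,3,0,0,1,0,0)
step 5: output 6; order=[0,1,3,4,6]; indeg=(0,0,2,0,0,0,0,0)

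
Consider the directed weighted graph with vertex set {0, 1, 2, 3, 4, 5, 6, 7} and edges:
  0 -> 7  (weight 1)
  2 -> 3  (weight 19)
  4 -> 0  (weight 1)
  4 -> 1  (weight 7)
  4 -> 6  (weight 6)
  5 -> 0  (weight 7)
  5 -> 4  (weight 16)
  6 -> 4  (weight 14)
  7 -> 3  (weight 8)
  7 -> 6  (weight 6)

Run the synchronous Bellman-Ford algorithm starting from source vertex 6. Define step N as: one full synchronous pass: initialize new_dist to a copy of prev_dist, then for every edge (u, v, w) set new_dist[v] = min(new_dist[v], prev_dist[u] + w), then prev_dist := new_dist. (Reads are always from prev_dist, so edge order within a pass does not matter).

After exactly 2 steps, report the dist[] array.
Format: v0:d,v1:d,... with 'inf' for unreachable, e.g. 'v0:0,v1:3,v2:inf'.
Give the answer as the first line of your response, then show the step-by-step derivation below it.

v0:15,v1:21,v2:inf,v3:inf,v4:14,v5:inf,v6:0,v7:inf

step 1: dist = v0:inf,v1:inf,v2:inf,v3:inf,v4:14,v5:inf,v6:0,v7:inf
step 2: dist = v0:15,v1:21,v2:inf,v3:inf,v4:14,v5:inf,v6:0,v7:inf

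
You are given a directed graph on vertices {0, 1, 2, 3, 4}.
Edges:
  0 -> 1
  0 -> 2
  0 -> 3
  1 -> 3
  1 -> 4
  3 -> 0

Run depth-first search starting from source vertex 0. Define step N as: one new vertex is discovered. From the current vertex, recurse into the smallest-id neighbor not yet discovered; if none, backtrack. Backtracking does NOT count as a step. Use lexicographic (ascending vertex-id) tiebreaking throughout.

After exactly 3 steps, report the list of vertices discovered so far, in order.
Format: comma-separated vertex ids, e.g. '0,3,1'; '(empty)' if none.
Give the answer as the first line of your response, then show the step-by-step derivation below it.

0,1,3

step 1: discover 0; path=0; order=0
step 2: discover 1; path=0>1; order=0,1
step 3: discover 3; path=0>1>3; order=0,1,3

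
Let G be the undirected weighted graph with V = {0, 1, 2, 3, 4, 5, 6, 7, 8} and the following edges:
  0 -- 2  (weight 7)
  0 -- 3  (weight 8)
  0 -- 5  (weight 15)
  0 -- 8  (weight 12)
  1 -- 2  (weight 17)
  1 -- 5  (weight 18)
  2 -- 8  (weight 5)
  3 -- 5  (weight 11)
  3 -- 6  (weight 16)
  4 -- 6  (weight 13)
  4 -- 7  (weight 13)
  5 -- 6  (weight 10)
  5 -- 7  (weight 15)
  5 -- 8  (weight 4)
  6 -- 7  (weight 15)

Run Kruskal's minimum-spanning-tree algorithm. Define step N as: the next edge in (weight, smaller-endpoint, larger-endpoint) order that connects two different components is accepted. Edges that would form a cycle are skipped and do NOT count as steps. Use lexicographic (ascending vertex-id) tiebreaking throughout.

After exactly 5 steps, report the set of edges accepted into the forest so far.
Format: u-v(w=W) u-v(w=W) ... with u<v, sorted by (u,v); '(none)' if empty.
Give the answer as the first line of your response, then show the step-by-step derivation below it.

0-2(w=7) 0-3(w=8) 2-8(w=5) 5-6(w=10) 5-8(w=4)

step 1: add edge 5-8 (w=4); MST = {5-8(w=4)}
step 2: add edge 2-8 (w=5); MST = {2-8(w=5) 5-8(w=4)}
step 3: add edge 0-2 (w=7); MST = {0-2(w=7) 2-8(w=5) 5-8(w=4)}
step 4: add edge 0-3 (w=8); MST = {0-2(w=7) 0-3(w=8) 2-8(w=5) 5-8(w=4)}
step 5: add edge 5-6 (w=10); MST = {0-2(w=7) 0-3(w=8) 2-8(w=5) 5-6(w=10) 5-8(w=4)}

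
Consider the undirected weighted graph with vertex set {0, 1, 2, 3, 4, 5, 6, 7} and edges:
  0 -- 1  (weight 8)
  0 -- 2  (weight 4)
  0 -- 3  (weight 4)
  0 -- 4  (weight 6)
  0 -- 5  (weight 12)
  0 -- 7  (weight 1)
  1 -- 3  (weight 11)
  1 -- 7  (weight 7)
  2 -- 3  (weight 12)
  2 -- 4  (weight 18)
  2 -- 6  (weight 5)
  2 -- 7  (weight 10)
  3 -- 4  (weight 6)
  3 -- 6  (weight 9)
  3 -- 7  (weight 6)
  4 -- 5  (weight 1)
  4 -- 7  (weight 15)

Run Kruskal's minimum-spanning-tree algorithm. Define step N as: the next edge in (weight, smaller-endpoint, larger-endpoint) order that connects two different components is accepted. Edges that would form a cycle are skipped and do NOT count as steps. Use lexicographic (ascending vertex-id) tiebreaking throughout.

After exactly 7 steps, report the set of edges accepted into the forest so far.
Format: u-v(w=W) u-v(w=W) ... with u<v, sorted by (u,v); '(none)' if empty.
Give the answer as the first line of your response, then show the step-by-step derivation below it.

0-2(w=4) 0-3(w=4) 0-4(w=6) 0-7(w=1) 1-7(w=7) 2-6(w=5) 4-5(w=1)

step 1: add edge 0-7 (w=1); MST = {0-7(w=1)}
step 2: add edge 4-5 (w=1); MST = {0-7(w=1) 4-5(w=1)}
step 3: add edge 0-2 (w=4); MST = {0-2(w=4) 0-7(w=1) 4-5(w=1)}
step 4: add edge 0-3 (w=4); MST = {0-2(w=4) 0-3(w=4) 0-7(w=1) 4-5(w=1)}
step 5: add edge 2-6 (w=5); MST = {0-2(w=4) 0-3(w=4) 0-7(w=1) 2-6(w=5) 4-5(w=1)}
step 6: add edge 0-4 (w=6); MST = {0-2(w=4) 0-3(w=4) 0-4(w=6) 0-7(w=1) 2-6(w=5) 4-5(w=1)}
step 7: add edge 1-7 (w=7); MST = {0-2(w=4) 0-3(w=4) 0-4(w=6) 0-7(w=1) 1-7(w=7) 2-6(w=5) 4-5(w=1)}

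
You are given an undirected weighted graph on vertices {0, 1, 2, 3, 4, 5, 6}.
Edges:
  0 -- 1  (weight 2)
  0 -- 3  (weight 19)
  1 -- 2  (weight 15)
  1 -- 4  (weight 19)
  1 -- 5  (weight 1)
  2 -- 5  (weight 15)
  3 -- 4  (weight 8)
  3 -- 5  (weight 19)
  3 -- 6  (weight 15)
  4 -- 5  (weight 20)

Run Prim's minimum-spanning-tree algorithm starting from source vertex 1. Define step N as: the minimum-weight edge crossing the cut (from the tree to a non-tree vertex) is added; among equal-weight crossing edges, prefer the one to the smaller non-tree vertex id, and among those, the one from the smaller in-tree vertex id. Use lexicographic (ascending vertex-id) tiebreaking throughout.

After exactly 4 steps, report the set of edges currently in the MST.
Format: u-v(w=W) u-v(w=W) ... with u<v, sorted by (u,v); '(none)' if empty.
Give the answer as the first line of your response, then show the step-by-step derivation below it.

0-1(w=2) 0-3(w=19) 1-2(w=15) 1-5(w=1)

step 1: add edge 1-5 (w=1); MST = {1-5(w=1)}
step 2: add edge 0-1 (w=2); MST = {0-1(w=2) 1-5(w=1)}
step 3: add edge 1-2 (w=15); MST = {0-1(w=2) 1-2(w=15) 1-5(w=1)}
step 4: add edge 0-3 (w=19); MST = {0-1(w=2) 0-3(w=19) 1-2(w=15) 1-5(w=1)}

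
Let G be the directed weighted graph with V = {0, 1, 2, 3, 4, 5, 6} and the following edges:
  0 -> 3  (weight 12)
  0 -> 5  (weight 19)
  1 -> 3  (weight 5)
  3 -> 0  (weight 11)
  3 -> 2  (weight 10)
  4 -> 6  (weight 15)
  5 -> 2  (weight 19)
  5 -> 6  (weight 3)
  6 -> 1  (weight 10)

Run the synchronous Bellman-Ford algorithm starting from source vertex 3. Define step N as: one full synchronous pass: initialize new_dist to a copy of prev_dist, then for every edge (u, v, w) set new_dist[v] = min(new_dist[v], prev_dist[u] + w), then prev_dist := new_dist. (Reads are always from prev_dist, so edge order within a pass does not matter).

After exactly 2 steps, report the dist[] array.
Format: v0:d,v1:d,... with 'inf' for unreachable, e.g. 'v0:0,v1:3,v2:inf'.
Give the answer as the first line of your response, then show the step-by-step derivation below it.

v0:11,v1:inf,v2:10,v3:0,v4:inf,v5:30,v6:inf

step 1: dist = v0:11,v1:inf,v2:10,v3:0,v4:inf,v5:inf,v6:inf
step 2: dist = v0:11,v1:inf,v2:10,v3:0,v4:inf,v5:30,v6:inf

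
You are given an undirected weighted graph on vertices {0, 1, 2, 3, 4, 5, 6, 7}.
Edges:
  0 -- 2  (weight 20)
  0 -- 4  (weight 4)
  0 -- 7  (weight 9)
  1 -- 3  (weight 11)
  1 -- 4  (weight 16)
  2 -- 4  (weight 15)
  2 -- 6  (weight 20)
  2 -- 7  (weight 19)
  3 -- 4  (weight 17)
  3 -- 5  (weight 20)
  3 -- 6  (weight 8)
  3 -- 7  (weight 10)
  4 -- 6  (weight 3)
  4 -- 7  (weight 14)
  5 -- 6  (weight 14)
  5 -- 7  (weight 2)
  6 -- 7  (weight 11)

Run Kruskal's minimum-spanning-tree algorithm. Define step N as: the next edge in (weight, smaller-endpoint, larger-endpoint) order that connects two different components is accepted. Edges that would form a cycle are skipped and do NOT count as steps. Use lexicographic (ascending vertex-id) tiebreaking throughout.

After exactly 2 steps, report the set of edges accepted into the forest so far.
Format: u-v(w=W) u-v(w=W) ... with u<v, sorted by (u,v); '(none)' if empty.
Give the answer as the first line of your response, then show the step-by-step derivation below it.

4-6(w=3) 5-7(w=2)

step 1: add edge 5-7 (w=2); MST = {5-7(w=2)}
step 2: add edge 4-6 (w=3); MST = {4-6(w=3) 5-7(w=2)}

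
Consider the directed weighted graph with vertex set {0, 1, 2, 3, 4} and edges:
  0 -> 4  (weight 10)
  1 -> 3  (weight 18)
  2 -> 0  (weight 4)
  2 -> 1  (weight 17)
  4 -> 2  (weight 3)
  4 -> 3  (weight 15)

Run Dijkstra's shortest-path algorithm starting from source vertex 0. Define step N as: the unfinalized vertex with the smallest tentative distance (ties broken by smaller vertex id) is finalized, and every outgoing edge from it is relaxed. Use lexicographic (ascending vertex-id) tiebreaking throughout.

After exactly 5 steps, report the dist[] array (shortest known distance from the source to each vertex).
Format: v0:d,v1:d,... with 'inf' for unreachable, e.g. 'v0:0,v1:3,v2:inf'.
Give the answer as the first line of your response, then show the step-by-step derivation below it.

v0:0,v1:30,v2:13,v3:25,v4:10

step 1: dist = v0:0,v1:inf,v2:inf,v3:inf,v4:10
step 2: dist = v0:0,v1:inf,v2:13,v3:25,v4:10
step 3: dist = v0:0,v1:30,v2:13,v3:25,v4:10
step 4: dist = v0:0,v1:30,v2:13,v3:25,v4:10
step 5: dist = v0:0,v1:30,v2:13,v3:25,v4:10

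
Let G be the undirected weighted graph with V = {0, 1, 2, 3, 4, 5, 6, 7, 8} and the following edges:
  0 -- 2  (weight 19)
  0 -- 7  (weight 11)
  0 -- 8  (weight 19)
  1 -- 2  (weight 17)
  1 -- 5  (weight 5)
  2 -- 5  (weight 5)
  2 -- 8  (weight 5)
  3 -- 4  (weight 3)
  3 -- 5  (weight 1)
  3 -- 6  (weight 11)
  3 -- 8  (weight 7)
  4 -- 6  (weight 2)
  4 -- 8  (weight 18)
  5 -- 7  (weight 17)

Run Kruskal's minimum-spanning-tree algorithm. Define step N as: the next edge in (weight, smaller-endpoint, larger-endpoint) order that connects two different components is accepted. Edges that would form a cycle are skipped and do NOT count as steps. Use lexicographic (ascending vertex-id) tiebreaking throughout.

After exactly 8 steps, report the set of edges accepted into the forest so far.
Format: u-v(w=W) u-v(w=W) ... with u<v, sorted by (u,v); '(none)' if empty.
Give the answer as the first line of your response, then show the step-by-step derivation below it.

0-7(w=11) 1-5(w=5) 2-5(w=5) 2-8(w=5) 3-4(w=3) 3-5(w=1) 4-6(w=2) 5-7(w=17)

step 1: add edge 3-5 (w=1); MST = {3-5(w=1)}
step 2: add edge 4-6 (w=2); MST = {3-5(w=1) 4-6(w=2)}
step 3: add edge 3-4 (w=3); MST = {3-4(w=3) 3-5(w=1) 4-6(w=2)}
step 4: add edge 1-5 (w=5); MST = {1-5(w=5) 3-4(w=3) 3-5(w=1) 4-6(w=2)}
step 5: add edge 2-5 (w=5); MST = {1-5(w=5) 2-5(w=5) 3-4(w=3) 3-5(w=1) 4-6(w=2)}
step 6: add edge 2-8 (w=5); MST = {1-5(w=5) 2-5(w=5) 2-8(w=5) 3-4(w=3) 3-5(w=1) 4-6(w=2)}
step 7: add edge 0-7 (w=11); MST = {0-7(w=11) 1-5(w=5) 2-5(w=5) 2-8(w=5) 3-4(w=3) 3-5(w=1) 4-6(w=2)}
step 8: add edge 5-7 (w=17); MST = {0-7(w=11) 1-5(w=5) 2-5(w=5) 2-8(w=5) 3-4(w=3) 3-5(w=1) 4-6(w=2) 5-7(w=17)}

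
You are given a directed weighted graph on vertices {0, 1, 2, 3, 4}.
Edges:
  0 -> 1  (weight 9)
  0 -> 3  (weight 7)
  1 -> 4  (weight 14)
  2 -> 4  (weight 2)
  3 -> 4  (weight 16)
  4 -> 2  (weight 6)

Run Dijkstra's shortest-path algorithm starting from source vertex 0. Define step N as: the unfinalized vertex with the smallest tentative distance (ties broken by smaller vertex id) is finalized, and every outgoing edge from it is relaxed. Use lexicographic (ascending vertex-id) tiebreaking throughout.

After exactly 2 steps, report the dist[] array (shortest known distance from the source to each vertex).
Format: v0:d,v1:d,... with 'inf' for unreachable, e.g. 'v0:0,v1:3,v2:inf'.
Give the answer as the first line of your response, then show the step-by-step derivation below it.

v0:0,v1:9,v2:inf,v3:7,v4:23

step 1: dist = v0:0,v1:9,v2:inf,v3:7,v4:inf
step 2: dist = v0:0,v1:9,v2:inf,v3:7,v4:23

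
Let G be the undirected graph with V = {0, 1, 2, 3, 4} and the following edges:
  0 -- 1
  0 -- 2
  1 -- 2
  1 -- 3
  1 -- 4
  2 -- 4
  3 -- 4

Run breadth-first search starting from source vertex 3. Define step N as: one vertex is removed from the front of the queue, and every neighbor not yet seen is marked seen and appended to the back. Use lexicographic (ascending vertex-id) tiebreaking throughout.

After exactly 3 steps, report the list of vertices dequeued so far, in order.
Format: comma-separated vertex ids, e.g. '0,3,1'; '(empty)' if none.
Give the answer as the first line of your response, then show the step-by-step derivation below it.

3,1,4

step 1: dequeue 3; queue=[1,4]; order=3
step 2: dequeue 1; queue=[4,0,2]; order=3,1
step 3: dequeue 4; queue=[0,2]; order=3,1,4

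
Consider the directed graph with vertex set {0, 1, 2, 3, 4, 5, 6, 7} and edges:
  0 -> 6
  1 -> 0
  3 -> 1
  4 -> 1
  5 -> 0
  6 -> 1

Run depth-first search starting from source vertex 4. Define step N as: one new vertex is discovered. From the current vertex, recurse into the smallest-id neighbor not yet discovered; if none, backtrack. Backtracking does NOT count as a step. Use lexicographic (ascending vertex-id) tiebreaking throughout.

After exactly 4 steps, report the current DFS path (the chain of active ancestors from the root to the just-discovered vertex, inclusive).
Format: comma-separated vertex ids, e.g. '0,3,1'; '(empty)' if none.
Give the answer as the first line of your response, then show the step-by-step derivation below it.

4,1,0,6

step 1: discover 4; path=4; order=4
step 2: discover 1; path=4>1; order=4,1
step 3: discover 0; path=4>1>0; order=4,1,0
step 4: discover 6; path=4>1>0>6; order=4,1,0,6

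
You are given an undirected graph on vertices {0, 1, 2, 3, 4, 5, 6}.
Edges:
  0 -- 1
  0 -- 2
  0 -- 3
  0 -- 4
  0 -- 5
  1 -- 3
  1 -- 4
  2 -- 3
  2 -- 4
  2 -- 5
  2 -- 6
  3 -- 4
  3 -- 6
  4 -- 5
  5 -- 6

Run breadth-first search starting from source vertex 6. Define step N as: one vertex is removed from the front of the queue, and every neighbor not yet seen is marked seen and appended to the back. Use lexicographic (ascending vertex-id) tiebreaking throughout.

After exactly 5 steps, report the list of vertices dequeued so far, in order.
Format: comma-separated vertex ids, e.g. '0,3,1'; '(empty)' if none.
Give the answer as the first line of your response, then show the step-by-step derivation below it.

6,2,3,5,0

step 1: dequeue 6; queue=[2,3,5]; order=6
step 2: dequeue 2; queue=[3,5,0,4]; order=6,2
step 3: dequeue 3; queue=[5,0,4,1]; order=6,2,3
step 4: dequeue 5; queue=[0,4,1]; order=6,2,3,5
step 5: dequeue 0; queue=[4,1]; order=6,2,3,5,0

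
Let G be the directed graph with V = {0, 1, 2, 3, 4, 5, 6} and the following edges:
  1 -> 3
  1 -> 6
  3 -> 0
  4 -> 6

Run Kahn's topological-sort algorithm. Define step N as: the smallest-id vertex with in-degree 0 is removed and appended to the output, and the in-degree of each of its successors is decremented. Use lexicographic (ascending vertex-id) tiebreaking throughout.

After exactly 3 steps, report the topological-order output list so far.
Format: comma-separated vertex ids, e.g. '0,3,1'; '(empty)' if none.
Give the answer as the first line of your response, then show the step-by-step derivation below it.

1,2,3

step 1: output 1; order=[1]; indeg=(1,0,0,0,0,0,1)
step 2: output 2; order=[1,2]; indeg=(1,0,0,0,0,0,1)
step 3: output 3; order=[1,2,3]; indeg=(0,0,0,0,0,0,1)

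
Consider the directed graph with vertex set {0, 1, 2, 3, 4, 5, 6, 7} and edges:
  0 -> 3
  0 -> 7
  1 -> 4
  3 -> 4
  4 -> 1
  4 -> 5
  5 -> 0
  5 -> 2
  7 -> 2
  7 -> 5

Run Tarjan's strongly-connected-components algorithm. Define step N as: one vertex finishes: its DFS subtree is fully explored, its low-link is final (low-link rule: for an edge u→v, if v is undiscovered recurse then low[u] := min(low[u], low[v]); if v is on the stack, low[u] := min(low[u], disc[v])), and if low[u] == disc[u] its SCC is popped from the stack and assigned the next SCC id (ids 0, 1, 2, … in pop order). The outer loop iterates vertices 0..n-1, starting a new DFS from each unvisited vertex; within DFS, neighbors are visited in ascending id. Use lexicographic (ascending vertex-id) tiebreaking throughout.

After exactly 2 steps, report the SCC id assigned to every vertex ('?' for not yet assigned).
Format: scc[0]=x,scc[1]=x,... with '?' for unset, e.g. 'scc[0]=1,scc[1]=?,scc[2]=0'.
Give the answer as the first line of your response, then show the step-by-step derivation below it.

scc[0]=?,scc[1]=?,scc[2]=0,scc[3]=?,scc[4]=?,scc[5]=?,scc[6]=?,scc[7]=?

step 1: low=(low[0]=0,low[1]=2,low[2]=?,low[3]=1,low[4]=2,low[5]=?,low[6]=?,low[7]=?); scc=(scc[0]=?,scc[1]=?,scc[2]=?,scc[3]=?,scc[4]=?,scc[5]=?,scc[6]=?,scc[7]=?)
step 2: low=(low[0]=0,low[1]=2,low[2]=5,low[3]=1,low[4]=2,low[5]=0,low[6]=?,low[7]=?); scc=(scc[0]=?,scc[1]=?,scc[2]=0,scc[3]=?,scc[4]=?,scc[5]=?,scc[6]=?,scc[7]=?)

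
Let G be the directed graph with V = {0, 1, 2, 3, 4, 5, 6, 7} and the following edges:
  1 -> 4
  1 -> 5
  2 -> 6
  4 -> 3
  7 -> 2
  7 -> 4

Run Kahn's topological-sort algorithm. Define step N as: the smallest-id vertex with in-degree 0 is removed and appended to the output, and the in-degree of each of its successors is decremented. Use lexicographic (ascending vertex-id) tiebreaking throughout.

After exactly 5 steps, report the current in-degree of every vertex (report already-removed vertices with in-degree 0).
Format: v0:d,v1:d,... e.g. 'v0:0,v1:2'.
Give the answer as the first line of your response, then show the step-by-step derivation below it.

v0:0,v1:0,v2:0,v3:1,v4:0,v5:0,v6:0,v7:0

step 1: output 0; order=[0]; indeg=(0,0,1,1,2,1,1,0)
step 2: output 1; order=[0,1]; indeg=(0,0,1,1,1,0,1,0)
step 3: output 5; order=[0,1,5]; indeg=(0,0,1,1,1,0,1,0)
step 4: output 7; order=[0,1,5,7]; indeg=(0,0,0,1,0,0,1,0)
step 5: output 2; order=[0,1,5,7,2]; indeg=(0,0,0,1,0,0,0,0)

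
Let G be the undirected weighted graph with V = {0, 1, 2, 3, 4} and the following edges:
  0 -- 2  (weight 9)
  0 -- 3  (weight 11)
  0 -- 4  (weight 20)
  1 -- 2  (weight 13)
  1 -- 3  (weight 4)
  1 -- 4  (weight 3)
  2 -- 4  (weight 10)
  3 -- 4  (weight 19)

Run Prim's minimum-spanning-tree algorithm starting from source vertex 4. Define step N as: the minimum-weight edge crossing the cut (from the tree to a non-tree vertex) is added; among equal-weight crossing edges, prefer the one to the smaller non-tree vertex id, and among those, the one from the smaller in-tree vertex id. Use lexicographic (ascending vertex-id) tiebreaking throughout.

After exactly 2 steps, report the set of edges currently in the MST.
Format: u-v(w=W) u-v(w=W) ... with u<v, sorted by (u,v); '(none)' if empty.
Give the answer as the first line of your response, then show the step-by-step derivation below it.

1-3(w=4) 1-4(w=3)

step 1: add edge 1-4 (w=3); MST = {1-4(w=3)}
step 2: add edge 1-3 (w=4); MST = {1-3(w=4) 1-4(w=3)}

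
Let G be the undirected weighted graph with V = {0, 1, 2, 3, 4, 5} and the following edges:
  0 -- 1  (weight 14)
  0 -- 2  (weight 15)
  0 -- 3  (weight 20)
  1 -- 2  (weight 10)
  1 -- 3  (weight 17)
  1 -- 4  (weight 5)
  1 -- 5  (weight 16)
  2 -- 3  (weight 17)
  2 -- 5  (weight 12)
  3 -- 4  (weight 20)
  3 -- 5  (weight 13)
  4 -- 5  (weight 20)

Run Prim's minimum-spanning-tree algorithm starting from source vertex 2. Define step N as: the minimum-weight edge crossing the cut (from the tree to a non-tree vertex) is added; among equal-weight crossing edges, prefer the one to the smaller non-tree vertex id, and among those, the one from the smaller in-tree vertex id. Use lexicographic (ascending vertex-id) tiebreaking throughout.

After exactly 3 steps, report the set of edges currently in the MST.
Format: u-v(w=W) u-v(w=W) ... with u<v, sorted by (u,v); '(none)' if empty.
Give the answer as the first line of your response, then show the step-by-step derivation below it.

1-2(w=10) 1-4(w=5) 2-5(w=12)

step 1: add edge 1-2 (w=10); MST = {1-2(w=10)}
step 2: add edge 1-4 (w=5); MST = {1-2(w=10) 1-4(w=5)}
step 3: add edge 2-5 (w=12); MST = {1-2(w=10) 1-4(w=5) 2-5(w=12)}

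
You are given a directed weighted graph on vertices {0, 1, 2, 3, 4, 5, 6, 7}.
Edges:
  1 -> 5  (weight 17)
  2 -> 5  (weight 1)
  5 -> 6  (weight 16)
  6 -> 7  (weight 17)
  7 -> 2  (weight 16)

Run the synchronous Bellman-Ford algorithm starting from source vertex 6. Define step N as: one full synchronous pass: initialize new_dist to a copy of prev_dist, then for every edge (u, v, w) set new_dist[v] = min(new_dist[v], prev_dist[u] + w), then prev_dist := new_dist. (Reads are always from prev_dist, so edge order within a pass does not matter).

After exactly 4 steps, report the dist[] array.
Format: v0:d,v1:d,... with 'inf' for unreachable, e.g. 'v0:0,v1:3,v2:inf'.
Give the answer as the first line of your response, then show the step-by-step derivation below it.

v0:inf,v1:inf,v2:33,v3:inf,v4:inf,v5:34,v6:0,v7:17

step 1: dist = v0:inf,v1:inf,v2:inf,v3:inf,v4:inf,v5:inf,v6:0,v7:17
step 2: dist = v0:inf,v1:inf,v2:33,v3:inf,v4:inf,v5:inf,v6:0,v7:17
step 3: dist = v0:inf,v1:inf,v2:33,v3:inf,v4:inf,v5:34,v6:0,v7:17
step 4: dist = v0:inf,v1:inf,v2:33,v3:inf,v4:inf,v5:34,v6:0,v7:17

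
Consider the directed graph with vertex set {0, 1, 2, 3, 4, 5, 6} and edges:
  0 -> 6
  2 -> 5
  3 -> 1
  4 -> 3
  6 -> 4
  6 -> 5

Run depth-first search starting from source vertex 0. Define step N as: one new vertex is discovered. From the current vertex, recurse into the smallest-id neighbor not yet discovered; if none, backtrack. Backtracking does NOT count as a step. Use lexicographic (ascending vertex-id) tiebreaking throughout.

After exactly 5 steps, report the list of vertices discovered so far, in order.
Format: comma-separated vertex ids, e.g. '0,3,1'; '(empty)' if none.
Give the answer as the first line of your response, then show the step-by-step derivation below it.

0,6,4,3,1

step 1: discover 0; path=0; order=0
step 2: discover 6; path=0>6; order=0,6
step 3: discover 4; path=0>6>4; order=0,6,4
step 4: discover 3; path=0>6>4>3; order=0,6,4,3
step 5: discover 1; path=0>6>4>3>1; order=0,6,4,3,1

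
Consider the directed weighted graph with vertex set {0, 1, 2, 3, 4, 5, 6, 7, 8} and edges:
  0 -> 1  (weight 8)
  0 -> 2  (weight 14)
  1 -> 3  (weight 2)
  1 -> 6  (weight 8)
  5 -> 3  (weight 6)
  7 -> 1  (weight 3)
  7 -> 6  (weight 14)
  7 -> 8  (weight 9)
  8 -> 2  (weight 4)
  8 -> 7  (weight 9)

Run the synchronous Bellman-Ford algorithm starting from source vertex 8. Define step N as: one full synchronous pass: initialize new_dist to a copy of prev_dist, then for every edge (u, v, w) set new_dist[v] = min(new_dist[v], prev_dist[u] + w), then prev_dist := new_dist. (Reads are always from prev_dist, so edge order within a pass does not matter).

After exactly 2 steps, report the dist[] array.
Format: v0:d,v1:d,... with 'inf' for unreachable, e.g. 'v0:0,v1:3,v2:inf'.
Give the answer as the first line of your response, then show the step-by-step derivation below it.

v0:inf,v1:12,v2:4,v3:inf,v4:inf,v5:inf,v6:23,v7:9,v8:0

step 1: dist = v0:inf,v1:inf,v2:4,v3:inf,v4:inf,v5:inf,v6:inf,v7:9,v8:0
step 2: dist = v0:inf,v1:12,v2:4,v3:inf,v4:inf,v5:inf,v6:23,v7:9,v8:0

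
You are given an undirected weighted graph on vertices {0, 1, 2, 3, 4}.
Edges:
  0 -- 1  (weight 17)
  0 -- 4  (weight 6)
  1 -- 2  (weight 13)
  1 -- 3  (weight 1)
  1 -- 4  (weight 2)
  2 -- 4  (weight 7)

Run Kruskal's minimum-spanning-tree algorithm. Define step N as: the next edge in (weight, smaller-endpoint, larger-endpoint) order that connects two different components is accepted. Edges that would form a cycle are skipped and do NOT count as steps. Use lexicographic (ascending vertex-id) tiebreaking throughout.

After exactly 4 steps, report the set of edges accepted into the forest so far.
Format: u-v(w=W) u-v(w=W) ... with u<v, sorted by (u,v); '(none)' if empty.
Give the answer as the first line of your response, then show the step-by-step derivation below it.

0-4(w=6) 1-3(w=1) 1-4(w=2) 2-4(w=7)

step 1: add edge 1-3 (w=1); MST = {1-3(w=1)}
step 2: add edge 1-4 (w=2); MST = {1-3(w=1) 1-4(w=2)}
step 3: add edge 0-4 (w=6); MST = {0-4(w=6) 1-3(w=1) 1-4(w=2)}
step 4: add edge 2-4 (w=7); MST = {0-4(w=6) 1-3(w=1) 1-4(w=2) 2-4(w=7)}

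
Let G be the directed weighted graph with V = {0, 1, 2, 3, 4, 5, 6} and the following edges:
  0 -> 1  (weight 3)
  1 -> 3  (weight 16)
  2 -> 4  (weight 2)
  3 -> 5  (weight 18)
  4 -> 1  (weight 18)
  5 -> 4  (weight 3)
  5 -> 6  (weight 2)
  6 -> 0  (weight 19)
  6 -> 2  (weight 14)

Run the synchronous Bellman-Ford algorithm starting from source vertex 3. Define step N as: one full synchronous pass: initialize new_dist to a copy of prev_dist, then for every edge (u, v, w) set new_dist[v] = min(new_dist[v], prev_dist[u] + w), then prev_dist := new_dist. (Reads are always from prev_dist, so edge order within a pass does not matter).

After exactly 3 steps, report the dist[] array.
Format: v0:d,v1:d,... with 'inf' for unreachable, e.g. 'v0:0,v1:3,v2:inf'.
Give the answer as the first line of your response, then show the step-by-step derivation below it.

v0:39,v1:39,v2:34,v3:0,v4:21,v5:18,v6:20

step 1: dist = v0:inf,v1:inf,v2:inf,v3:0,v4:inf,v5:18,v6:inf
step 2: dist = v0:inf,v1:inf,v2:inf,v3:0,v4:21,v5:18,v6:20
step 3: dist = v0:39,v1:39,v2:34,v3:0,v4:21,v5:18,v6:20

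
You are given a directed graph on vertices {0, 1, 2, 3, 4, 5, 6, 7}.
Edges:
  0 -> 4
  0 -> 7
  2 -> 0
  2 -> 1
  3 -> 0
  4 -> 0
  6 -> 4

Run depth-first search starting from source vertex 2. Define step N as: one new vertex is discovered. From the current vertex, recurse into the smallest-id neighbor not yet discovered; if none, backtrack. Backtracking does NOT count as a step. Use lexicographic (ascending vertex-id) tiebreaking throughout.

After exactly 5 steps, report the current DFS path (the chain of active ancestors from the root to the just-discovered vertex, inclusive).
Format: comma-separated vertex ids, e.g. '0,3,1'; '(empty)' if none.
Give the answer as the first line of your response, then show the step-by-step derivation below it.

2,1

step 1: discover 2; path=2; order=2
step 2: discover 0; path=2>0; order=2,0
step 3: discover 4; path=2>0>4; order=2,0,4
step 4: discover 7; path=2>0>7; order=2,0,4,7
step 5: discover 1; path=2>1; order=2,0,4,7,1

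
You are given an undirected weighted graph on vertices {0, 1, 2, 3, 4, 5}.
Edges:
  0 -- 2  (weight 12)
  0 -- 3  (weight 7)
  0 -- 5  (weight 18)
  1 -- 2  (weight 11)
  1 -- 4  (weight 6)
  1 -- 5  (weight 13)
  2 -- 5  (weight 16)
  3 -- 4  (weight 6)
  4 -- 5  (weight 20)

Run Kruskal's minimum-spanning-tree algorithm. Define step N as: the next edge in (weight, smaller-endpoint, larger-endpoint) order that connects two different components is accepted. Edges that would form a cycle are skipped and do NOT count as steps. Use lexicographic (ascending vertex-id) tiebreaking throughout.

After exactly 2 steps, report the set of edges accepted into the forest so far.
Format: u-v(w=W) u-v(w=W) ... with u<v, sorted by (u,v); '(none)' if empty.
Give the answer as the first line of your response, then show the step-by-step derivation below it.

1-4(w=6) 3-4(w=6)

step 1: add edge 1-4 (w=6); MST = {1-4(w=6)}
step 2: add edge 3-4 (w=6); MST = {1-4(w=6) 3-4(w=6)}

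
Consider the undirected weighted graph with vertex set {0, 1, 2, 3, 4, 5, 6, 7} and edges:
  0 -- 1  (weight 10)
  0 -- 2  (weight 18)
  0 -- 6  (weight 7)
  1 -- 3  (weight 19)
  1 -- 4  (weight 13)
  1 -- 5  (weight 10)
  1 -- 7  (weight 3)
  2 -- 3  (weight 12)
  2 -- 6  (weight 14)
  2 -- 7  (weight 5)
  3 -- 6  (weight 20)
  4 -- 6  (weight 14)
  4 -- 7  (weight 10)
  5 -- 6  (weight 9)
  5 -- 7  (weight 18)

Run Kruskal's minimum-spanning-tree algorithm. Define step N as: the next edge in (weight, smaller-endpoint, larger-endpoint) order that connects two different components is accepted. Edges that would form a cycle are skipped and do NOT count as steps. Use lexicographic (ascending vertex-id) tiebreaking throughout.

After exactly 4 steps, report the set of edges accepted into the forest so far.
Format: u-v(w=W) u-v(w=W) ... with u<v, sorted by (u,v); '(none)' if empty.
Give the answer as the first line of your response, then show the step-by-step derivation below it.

0-6(w=7) 1-7(w=3) 2-7(w=5) 5-6(w=9)

step 1: add edge 1-7 (w=3); MST = {1-7(w=3)}
step 2: add edge 2-7 (w=5); MST = {1-7(w=3) 2-7(w=5)}
step 3: add edge 0-6 (w=7); MST = {0-6(w=7) 1-7(w=3) 2-7(w=5)}
step 4: add edge 5-6 (w=9); MST = {0-6(w=7) 1-7(w=3) 2-7(w=5) 5-6(w=9)}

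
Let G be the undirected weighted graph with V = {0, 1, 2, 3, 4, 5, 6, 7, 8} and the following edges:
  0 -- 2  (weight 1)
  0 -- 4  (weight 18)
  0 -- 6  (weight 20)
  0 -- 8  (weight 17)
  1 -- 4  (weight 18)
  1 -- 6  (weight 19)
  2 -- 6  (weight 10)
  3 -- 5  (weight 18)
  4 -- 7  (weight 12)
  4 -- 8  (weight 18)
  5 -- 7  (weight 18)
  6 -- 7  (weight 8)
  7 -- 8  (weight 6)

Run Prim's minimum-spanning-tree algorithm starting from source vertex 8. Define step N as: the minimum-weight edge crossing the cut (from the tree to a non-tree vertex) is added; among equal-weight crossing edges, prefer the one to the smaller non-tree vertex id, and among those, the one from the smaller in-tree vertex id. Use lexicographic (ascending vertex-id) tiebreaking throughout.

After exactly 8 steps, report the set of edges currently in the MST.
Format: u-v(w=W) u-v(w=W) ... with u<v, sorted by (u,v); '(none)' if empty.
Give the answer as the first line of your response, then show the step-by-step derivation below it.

0-2(w=1) 1-4(w=18) 2-6(w=10) 3-5(w=18) 4-7(w=12) 5-7(w=18) 6-7(w=8) 7-8(w=6)

step 1: add edge 7-8 (w=6); MST = {7-8(w=6)}
step 2: add edge 6-7 (w=8); MST = {6-7(w=8) 7-8(w=6)}
step 3: add edge 2-6 (w=10); MST = {2-6(w=10) 6-7(w=8) 7-8(w=6)}
step 4: add edge 0-2 (w=1); MST = {0-2(w=1) 2-6(w=10) 6-7(w=8) 7-8(w=6)}
step 5: add edge 4-7 (w=12); MST = {0-2(w=1) 2-6(w=10) 4-7(w=12) 6-7(w=8) 7-8(w=6)}
step 6: add edge 1-4 (w=18); MST = {0-2(w=1) 1-4(w=18) 2-6(w=10) 4-7(w=12) 6-7(w=8) 7-8(w=6)}
step 7: add edge 5-7 (w=18); MST = {0-2(w=1) 1-4(w=18) 2-6(w=10) 4-7(w=12) 5-7(w=18) 6-7(w=8) 7-8(w=6)}
step 8: add edge 3-5 (w=18); MST = {0-2(w=1) 1-4(w=18) 2-6(w=10) 3-5(w=18) 4-7(w=12) 5-7(w=18) 6-7(w=8) 7-8(w=6)}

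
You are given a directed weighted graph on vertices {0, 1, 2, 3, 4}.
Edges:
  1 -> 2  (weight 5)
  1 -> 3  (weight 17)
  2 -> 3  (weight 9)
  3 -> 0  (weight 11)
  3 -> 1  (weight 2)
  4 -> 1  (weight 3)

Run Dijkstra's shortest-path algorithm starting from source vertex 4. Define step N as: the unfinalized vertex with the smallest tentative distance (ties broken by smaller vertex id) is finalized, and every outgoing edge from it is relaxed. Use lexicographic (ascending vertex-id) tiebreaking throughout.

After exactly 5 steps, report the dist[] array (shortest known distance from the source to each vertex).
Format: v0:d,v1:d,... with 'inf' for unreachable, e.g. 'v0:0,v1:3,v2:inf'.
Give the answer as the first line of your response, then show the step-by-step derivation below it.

v0:28,v1:3,v2:8,v3:17,v4:0

step 1: dist = v0:inf,v1:3,v2:inf,v3:inf,v4:0
step 2: dist = v0:inf,v1:3,v2:8,v3:20,v4:0
step 3: dist = v0:inf,v1:3,v2:8,v3:17,v4:0
step 4: dist = v0:28,v1:3,v2:8,v3:17,v4:0
step 5: dist = v0:28,v1:3,v2:8,v3:17,v4:0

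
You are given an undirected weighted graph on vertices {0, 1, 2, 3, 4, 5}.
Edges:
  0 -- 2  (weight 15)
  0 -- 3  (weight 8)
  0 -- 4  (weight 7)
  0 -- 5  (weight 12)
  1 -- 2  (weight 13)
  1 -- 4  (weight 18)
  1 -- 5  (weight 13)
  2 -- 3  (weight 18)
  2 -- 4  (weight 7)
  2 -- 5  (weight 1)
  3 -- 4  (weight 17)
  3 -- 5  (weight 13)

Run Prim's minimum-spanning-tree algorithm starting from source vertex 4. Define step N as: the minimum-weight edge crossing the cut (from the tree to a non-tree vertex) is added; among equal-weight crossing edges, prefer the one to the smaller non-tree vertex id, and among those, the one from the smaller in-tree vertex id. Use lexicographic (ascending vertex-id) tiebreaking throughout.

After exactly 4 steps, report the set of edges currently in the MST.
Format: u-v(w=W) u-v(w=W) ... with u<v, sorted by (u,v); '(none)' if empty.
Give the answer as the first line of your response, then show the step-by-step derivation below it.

0-3(w=8) 0-4(w=7) 2-4(w=7) 2-5(w=1)

step 1: add edge 0-4 (w=7); MST = {0-4(w=7)}
step 2: add edge 2-4 (w=7); MST = {0-4(w=7) 2-4(w=7)}
step 3: add edge 2-5 (w=1); MST = {0-4(w=7) 2-4(w=7) 2-5(w=1)}
step 4: add edge 0-3 (w=8); MST = {0-3(w=8) 0-4(w=7) 2-4(w=7) 2-5(w=1)}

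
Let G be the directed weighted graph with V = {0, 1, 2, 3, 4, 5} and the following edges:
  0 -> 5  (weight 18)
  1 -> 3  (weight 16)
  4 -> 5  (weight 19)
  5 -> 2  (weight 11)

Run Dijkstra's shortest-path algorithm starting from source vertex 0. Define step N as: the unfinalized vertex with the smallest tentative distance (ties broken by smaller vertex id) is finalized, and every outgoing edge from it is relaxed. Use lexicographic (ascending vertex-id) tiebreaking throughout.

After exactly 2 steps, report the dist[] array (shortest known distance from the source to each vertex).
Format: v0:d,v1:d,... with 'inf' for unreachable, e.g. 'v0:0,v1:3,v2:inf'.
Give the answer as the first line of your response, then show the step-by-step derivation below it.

v0:0,v1:inf,v2:29,v3:inf,v4:inf,v5:18

step 1: dist = v0:0,v1:inf,v2:inf,v3:inf,v4:inf,v5:18
step 2: dist = v0:0,v1:inf,v2:29,v3:inf,v4:inf,v5:18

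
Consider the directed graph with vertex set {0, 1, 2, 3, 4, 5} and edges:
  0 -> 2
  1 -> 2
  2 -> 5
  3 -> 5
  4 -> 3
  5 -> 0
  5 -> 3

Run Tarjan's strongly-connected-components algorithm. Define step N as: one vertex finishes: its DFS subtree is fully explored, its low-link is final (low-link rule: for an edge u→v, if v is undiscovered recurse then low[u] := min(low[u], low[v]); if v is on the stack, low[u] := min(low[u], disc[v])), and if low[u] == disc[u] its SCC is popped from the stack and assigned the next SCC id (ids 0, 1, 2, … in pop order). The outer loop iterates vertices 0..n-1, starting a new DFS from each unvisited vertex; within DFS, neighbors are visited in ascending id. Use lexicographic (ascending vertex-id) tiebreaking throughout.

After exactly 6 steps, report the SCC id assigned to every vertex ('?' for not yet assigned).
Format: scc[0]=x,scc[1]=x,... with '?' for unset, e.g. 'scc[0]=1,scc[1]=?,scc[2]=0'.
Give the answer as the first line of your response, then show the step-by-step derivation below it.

scc[0]=0,scc[1]=1,scc[2]=0,scc[3]=0,scc[4]=2,scc[5]=0

step 1: low=(low[0]=0,low[1]=?,low[2]=1,low[3]=2,low[4]=?,low[5]=0); scc=(scc[0]=?,scc[1]=?,scc[2]=?,scc[3]=?,scc[4]=?,scc[5]=?)
step 2: low=(low[0]=0,low[1]=?,low[2]=1,low[3]=2,low[4]=?,low[5]=0); scc=(scc[0]=?,scc[1]=?,scc[2]=?,scc[3]=?,scc[4]=?,scc[5]=?)
step 3: low=(low[0]=0,low[1]=?,low[2]=0,low[3]=2,low[4]=?,low[5]=0); scc=(scc[0]=?,scc[1]=?,scc[2]=?,scc[3]=?,scc[4]=?,scc[5]=?)
step 4: low=(low[0]=0,low[1]=?,low[2]=0,low[3]=2,low[4]=?,low[5]=0); scc=(scc[0]=0,scc[1]=?,scc[2]=0,scc[3]=0,scc[4]=?,scc[5]=0)
step 5: low=(low[0]=0,low[1]=4,low[2]=0,low[3]=2,low[4]=?,low[5]=0); scc=(scc[0]=0,scc[1]=1,scc[2]=0,scc[3]=0,scc[4]=?,scc[5]=0)
step 6: low=(low[0]=0,low[1]=4,low[2]=0,low[3]=2,low[4]=5,low[5]=0); scc=(scc[0]=0,scc[1]=1,scc[2]=0,scc[3]=0,scc[4]=2,scc[5]=0)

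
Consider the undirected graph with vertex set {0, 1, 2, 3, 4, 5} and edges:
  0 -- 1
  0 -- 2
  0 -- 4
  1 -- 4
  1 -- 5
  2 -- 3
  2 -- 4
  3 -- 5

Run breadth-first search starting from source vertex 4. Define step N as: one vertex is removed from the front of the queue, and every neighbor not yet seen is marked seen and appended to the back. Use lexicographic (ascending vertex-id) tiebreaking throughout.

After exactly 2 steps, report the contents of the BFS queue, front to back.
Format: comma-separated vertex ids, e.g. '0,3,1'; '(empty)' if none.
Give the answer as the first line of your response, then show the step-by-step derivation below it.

1,2

step 1: dequeue 4; queue=[0,1,2]; order=4
step 2: dequeue 0; queue=[1,2]; order=4,0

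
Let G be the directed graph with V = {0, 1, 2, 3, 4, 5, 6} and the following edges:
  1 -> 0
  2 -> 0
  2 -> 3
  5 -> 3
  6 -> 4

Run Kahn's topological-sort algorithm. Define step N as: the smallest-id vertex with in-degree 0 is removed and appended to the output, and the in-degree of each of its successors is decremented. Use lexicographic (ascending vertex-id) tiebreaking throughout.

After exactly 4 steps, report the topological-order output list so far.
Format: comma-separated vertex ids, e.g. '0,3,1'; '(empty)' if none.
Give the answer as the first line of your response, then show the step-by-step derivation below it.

1,2,0,5

step 1: output 1; order=[1]; indeg=(1,0,0,2,1,0,0)
step 2: output 2; order=[1,2]; indeg=(0,0,0,1,1,0,0)
step 3: output 0; order=[1,2,0]; indeg=(0,0,0,1,1,0,0)
step 4: output 5; order=[1,2,0,5]; indeg=(0,0,0,0,1,0,0)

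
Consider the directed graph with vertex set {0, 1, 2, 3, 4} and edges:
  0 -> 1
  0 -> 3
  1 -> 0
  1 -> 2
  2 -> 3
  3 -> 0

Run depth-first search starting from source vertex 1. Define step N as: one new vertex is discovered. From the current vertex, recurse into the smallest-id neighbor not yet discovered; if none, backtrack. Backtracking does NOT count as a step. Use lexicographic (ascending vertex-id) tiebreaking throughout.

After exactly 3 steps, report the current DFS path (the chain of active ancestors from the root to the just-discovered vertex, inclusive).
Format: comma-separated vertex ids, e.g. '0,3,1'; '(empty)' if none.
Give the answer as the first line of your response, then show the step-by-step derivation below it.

1,0,3

step 1: discover 1; path=1; order=1
step 2: discover 0; path=1>0; order=1,0
step 3: discover 3; path=1>0>3; order=1,0,3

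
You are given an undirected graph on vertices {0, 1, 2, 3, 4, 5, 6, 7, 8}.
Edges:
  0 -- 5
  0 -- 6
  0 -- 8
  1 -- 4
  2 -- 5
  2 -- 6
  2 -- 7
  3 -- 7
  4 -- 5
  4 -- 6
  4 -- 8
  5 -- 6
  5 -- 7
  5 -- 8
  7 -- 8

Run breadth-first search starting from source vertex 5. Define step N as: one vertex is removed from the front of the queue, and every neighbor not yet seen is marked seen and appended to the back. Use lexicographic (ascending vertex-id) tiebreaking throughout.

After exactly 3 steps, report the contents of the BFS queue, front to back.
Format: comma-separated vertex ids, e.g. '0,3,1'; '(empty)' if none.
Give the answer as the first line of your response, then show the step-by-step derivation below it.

4,6,7,8

step 1: dequeue 5; queue=[0,2,4,6,7,8]; order=5
step 2: dequeue 0; queue=[2,4,6,7,8]; order=5,0
step 3: dequeue 2; queue=[4,6,7,8]; order=5,0,2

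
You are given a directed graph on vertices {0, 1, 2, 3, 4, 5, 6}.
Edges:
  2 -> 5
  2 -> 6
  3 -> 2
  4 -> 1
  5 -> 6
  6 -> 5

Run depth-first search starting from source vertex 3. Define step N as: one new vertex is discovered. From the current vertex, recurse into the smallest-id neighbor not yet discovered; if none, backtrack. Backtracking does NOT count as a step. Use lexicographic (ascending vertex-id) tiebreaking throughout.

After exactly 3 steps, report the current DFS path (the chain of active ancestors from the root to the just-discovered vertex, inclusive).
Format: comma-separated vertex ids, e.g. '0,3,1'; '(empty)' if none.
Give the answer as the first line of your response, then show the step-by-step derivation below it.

3,2,5

step 1: discover 3; path=3; order=3
step 2: discover 2; path=3>2; order=3,2
step 3: discover 5; path=3>2>5; order=3,2,5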